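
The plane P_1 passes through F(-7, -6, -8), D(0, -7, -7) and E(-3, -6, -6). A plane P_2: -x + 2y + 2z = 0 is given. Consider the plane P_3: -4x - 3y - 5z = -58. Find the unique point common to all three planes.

FD = (7, -1, 1), FE = (4, 0, 2); a normal to P_1 is FD × FE = (-2, -10, 4).
Using F: P_1 has equation -2x - 10y + 4z = 42.
Solving the 3×3 linear system -2x - 10y + 4z = 42, -x + 2y + 2z = 0, -4x - 3y - 5z = -58 (e.g. by elimination or Cramer's rule, determinant = 182) gives (8, -3, 7).

(8, -3, 7)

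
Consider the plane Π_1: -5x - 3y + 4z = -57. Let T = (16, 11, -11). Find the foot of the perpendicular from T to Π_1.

Foot = T − λn with λ = (n·T − d)/|n|² = (-157 − (-57))/50 = -2.
Foot = (16, 11, -11) − (-2)·(-5, -3, 4) = (6, 5, -3).

(6, 5, -3)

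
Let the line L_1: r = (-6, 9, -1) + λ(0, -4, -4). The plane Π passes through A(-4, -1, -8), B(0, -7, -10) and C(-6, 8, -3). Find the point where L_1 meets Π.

AB = (4, -6, -2), AC = (-2, 9, 5); a normal to Π is AB × AC = (-12, -16, 24).
Using A: Π has equation -12x - 16y + 24z = -128.
Substitute r = (-6, 9, -1) + t(0, -4, -4) into the plane: -96 + (-32)t = -128, so t = 1.
Intersection: (-6, 9, -1) + 1·(0, -4, -4) = (-6, 5, -5).

(-6, 5, -5)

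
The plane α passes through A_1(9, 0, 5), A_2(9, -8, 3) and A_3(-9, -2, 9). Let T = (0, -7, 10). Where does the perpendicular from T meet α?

A_1A_2 = (0, -8, -2), A_1A_3 = (-18, -2, 4); a normal to α is A_1A_2 × A_1A_3 = (-36, 36, -144).
Using A_1: α has equation -36x + 36y - 144z = -1044.
Foot = T − λn with λ = (n·T − d)/|n|² = (-1692 − (-1044))/23328 = -1/36.
Foot = (0, -7, 10) − (-1/36)·(-36, 36, -144) = (-1, -6, 6).

(-1, -6, 6)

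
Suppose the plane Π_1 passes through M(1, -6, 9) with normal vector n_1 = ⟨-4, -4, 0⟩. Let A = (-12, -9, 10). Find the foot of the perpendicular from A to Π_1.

(-4, -1, 10)

Π_1: n_1·r = n_1·M gives -4x - 4y = 20.
Foot = A − λn with λ = (n·A − d)/|n|² = (84 − 20)/32 = 2.
Foot = (-12, -9, 10) − 2·(-4, -4, 0) = (-4, -1, 10).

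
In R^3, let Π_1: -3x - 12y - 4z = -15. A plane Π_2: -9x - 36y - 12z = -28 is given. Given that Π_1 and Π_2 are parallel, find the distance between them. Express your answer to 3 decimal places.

Rescale Π_2 by 1/3: -3x - 12y - 4z = -28/3. Then distance = |-15 − (-28/3)| / √169 ≈ 0.436.

0.436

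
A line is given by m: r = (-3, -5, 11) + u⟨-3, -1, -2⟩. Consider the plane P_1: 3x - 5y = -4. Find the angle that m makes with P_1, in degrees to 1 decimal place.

10.6

sin θ = |n·v| / (|n||v|) = |-4| / (√34 · √14) = 0.18334.
θ ≈ 10.6°.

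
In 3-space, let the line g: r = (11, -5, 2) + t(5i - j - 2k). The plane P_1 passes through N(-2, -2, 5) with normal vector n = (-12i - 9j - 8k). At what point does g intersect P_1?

(-4, -2, 8)

P_1: n·r = n·N gives -12x - 9y - 8z = 2.
Substitute r = (11, -5, 2) + t(5, -1, -2) into the plane: -103 + (-35)t = 2, so t = -3.
Intersection: (11, -5, 2) + (-3)·(5, -1, -2) = (-4, -2, 8).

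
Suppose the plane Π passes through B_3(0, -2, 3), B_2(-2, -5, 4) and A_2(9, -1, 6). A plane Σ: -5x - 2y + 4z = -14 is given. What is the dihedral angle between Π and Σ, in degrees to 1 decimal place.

B_3B_2 = (-2, -3, 1), B_3A_2 = (9, 1, 3); a normal to Π is B_3B_2 × B_3A_2 = (-10, 15, 25).
Using B_3: Π has equation -10x + 15y + 25z = 45.
cos θ = |n₁·n₂| / (|n₁||n₂|) = |120| / (√950 · √45).
θ = arccos(0.58038) ≈ 54.5°.

54.5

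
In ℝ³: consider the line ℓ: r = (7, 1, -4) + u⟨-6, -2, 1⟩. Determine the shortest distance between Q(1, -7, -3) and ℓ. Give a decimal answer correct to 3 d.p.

5.700

Taking (7, 1, -4) on ℓ with direction v = (-6, -2, 1): w = Q − (7, 1, -4) = (-6, -8, 1), and w × v = (-6, 0, -36).
Distance = |w × v| / |v| = √1332 / √41 ≈ 5.700.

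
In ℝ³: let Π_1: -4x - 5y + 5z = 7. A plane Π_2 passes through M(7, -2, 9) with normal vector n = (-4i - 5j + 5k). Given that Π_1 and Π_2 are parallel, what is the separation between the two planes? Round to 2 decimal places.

2.46

Π_2: n·r = n·M gives -4x - 5y + 5z = 27.
Same normal n = (-4, -5, 5) with |n| = √66; distance = |7 − 27| / |n| = 20/√66 ≈ 2.46.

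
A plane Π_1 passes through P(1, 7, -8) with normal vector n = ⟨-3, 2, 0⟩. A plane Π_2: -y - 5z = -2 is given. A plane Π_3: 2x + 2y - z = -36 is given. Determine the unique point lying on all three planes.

(-9, -8, 2)

Π_1: n·r = n·P gives -3x + 2y = 11.
Solving the 3×3 linear system -3x + 2y = 11, -y - 5z = -2, 2x + 2y - z = -36 (e.g. by elimination or Cramer's rule, determinant = -53) gives (-9, -8, 2).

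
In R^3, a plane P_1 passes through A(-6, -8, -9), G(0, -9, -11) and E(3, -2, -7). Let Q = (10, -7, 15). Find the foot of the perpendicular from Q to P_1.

AG = (6, -1, -2), AE = (9, 6, 2); a normal to P_1 is AG × AE = (10, -30, 45).
Using A: P_1 has equation 10x - 30y + 45z = -225.
Foot = Q − λn with λ = (n·Q − d)/|n|² = (985 − (-225))/3025 = 2/5.
Foot = (10, -7, 15) − (2/5)·(10, -30, 45) = (6, 5, -3).

(6, 5, -3)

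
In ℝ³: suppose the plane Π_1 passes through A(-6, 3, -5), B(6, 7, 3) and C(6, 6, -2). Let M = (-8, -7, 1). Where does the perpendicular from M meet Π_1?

(-10, 3, -1)

AB = (12, 4, 8), AC = (12, 3, 3); a normal to Π_1 is AB × AC = (-12, 60, -12).
Using A: Π_1 has equation -12x + 60y - 12z = 312.
Foot = M − λn with λ = (n·M − d)/|n|² = (-336 − 312)/3888 = -1/6.
Foot = (-8, -7, 1) − (-1/6)·(-12, 60, -12) = (-10, 3, -1).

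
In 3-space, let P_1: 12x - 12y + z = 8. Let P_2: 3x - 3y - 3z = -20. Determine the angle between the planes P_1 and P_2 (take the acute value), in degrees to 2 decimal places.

cos θ = |n₁·n₂| / (|n₁||n₂|) = |69| / (√289 · √27).
θ = arccos(0.78112) ≈ 38.64°.

38.64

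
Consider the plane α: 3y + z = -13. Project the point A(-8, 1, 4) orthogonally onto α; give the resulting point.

Foot = A − λn with λ = (n·A − d)/|n|² = (7 − (-13))/10 = 2.
Foot = (-8, 1, 4) − 2·(0, 3, 1) = (-8, -5, 2).

(-8, -5, 2)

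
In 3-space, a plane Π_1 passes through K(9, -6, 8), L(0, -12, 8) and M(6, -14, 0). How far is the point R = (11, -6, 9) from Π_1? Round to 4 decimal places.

1.4706

KL = (-9, -6, 0), KM = (-3, -8, -8); a normal to Π_1 is KL × KM = (48, -72, 54).
Using K: Π_1 has equation 48x - 72y + 54z = 1296.
n·R − d = (48)·(11) + (-72)·(-6) + (54)·(9) − 1296 = 150; |n| = √10404.
Distance = |150| / √10404 = 150/√10404 ≈ 1.4706.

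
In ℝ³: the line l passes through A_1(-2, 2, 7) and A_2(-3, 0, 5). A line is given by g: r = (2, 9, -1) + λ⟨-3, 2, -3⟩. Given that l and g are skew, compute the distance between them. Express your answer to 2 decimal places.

9.50

A direction vector for l is A_2 − A_1 = (-1, -2, -2).
Common perpendicular direction n = (-1, -2, -2) × (-3, 2, -3) = (10, 3, -8).
With w = (2, 9, -1) − (-2, 2, 7) = (4, 7, -8), w · n = 125.
Distance = |w · n| / |n| = |125| / √173 ≈ 9.50.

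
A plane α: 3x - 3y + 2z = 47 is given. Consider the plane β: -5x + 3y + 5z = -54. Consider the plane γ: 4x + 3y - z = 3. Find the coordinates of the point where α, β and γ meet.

Solving the 3×3 linear system 3x - 3y + 2z = 47, -5x + 3y + 5z = -54, 4x + 3y - z = 3 (e.g. by elimination or Cramer's rule, determinant = -153) gives (7, -8, 1).

(7, -8, 1)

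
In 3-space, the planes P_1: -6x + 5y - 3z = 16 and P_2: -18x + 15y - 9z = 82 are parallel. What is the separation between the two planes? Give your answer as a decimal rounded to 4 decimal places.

1.3546

Rescale P_2 by 1/3: -6x + 5y - 3z = 82/3. Then distance = |16 − (82/3)| / √70 ≈ 1.3546.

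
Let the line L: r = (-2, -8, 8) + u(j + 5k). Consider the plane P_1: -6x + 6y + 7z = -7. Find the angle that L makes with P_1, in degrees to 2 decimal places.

46.97

sin θ = |n·v| / (|n||v|) = |41| / (√121 · √26) = 0.73098.
θ ≈ 46.97°.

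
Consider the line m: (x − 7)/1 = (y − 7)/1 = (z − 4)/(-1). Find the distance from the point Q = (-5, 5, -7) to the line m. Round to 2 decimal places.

m has direction (1, 1, -1) through (7, 7, 4).
Taking (7, 7, 4) on m with direction v = (1, 1, -1): w = Q − (7, 7, 4) = (-12, -2, -11), and w × v = (13, -23, -10).
Distance = |w × v| / |v| = √798 / √3 ≈ 16.31.

16.31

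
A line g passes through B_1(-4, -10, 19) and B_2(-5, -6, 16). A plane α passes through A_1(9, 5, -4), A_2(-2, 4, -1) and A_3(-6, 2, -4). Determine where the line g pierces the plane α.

(-8, 6, 7)

A direction vector for g is B_2 − B_1 = (-1, 4, -3).
A_1A_2 = (-11, -1, 3), A_1A_3 = (-15, -3, 0); a normal to α is A_1A_2 × A_1A_3 = (9, -45, 18).
Using A_1: α has equation 9x - 45y + 18z = -216.
Substitute r = (-4, -10, 19) + t(-1, 4, -3) into the plane: 756 + (-243)t = -216, so t = 4.
Intersection: (-4, -10, 19) + 4·(-1, 4, -3) = (-8, 6, 7).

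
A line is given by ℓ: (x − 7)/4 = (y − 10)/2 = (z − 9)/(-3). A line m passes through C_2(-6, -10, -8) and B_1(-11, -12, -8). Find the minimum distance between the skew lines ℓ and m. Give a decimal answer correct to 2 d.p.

ℓ has direction (4, 2, -3) through (7, 10, 9).
A direction vector for m is B_1 − C_2 = (-5, -2, 0).
Common perpendicular direction n = (4, 2, -3) × (-5, -2, 0) = (-6, 15, 2).
With w = (-6, -10, -8) − (7, 10, 9) = (-13, -20, -17), w · n = -256.
Distance = |w · n| / |n| = |-256| / √265 ≈ 15.73.

15.73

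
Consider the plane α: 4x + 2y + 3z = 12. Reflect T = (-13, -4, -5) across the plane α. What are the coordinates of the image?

λ = (n·T − d)/|n|² = (-75 − 12)/29 = -3.
Reflection = T − 2λn = (-13, -4, -5) − (-6)·(4, 2, 3) = (11, 8, 13).

(11, 8, 13)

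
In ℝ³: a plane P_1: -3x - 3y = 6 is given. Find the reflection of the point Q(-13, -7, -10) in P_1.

(5, 11, -10)

λ = (n·Q − d)/|n|² = (60 − 6)/18 = 3.
Reflection = Q − 2λn = (-13, -7, -10) − 6·(-3, -3, 0) = (5, 11, -10).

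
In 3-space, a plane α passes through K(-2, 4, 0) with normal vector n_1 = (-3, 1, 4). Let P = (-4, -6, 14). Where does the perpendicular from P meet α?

α: n_1·r = n_1·K gives -3x + y + 4z = 10.
Foot = P − λn with λ = (n·P − d)/|n|² = (62 − 10)/26 = 2.
Foot = (-4, -6, 14) − 2·(-3, 1, 4) = (2, -8, 6).

(2, -8, 6)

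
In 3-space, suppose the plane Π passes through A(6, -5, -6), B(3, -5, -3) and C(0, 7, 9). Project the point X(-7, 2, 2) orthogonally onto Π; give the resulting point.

AB = (-3, 0, 3), AC = (-6, 12, 15); a normal to Π is AB × AC = (-36, 27, -36).
Using A: Π has equation -36x + 27y - 36z = -135.
Foot = X − λn with λ = (n·X − d)/|n|² = (234 − (-135))/3321 = 1/9.
Foot = (-7, 2, 2) − (1/9)·(-36, 27, -36) = (-3, -1, 6).

(-3, -1, 6)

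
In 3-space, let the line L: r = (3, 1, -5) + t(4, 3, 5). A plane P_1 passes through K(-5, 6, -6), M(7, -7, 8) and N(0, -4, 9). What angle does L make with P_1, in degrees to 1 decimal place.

KM = (12, -13, 14), KN = (5, -10, 15); a normal to P_1 is KM × KN = (-55, -110, -55).
Using K: P_1 has equation -55x - 110y - 55z = -55.
sin θ = |n·v| / (|n||v|) = |-825| / (√18150 · √50) = 0.86603.
θ ≈ 60.0°.

60.0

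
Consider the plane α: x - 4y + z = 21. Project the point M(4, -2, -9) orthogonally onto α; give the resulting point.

Foot = M − λn with λ = (n·M − d)/|n|² = (3 − 21)/18 = -1.
Foot = (4, -2, -9) − (-1)·(1, -4, 1) = (5, -6, -8).

(5, -6, -8)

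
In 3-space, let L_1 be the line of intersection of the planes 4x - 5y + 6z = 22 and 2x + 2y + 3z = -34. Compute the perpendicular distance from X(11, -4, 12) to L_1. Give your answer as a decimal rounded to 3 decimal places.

Direction of L_1: (4, -5, 6) × (2, 2, 3) = (-27, 0, 18).
A point on L_1: solving the two plane equations with x = -7 gives (-7, -10, 0).
Taking (-7, -10, 0) on L_1 with direction v = (-27, 0, 18): w = X − (-7, -10, 0) = (18, 6, 12), and w × v = (108, -648, 162).
Distance = |w × v| / |v| = √457812 / √1053 ≈ 20.851.

20.851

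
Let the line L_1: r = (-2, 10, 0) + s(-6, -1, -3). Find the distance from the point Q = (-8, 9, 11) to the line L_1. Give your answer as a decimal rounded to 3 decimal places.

12.556

Taking (-2, 10, 0) on L_1 with direction v = (-6, -1, -3): w = Q − (-2, 10, 0) = (-6, -1, 11), and w × v = (14, -84, 0).
Distance = |w × v| / |v| = √7252 / √46 ≈ 12.556.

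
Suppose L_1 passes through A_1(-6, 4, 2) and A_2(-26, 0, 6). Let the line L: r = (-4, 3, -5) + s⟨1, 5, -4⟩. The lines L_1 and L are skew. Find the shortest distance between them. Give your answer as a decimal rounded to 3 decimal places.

A direction vector for L_1 is A_2 − A_1 = (-20, -4, 4).
Common perpendicular direction n = (-20, -4, 4) × (1, 5, -4) = (-4, -76, -96).
With w = (-4, 3, -5) − (-6, 4, 2) = (2, -1, -7), w · n = 740.
Distance = |w · n| / |n| = |740| / √15008 ≈ 6.040.

6.040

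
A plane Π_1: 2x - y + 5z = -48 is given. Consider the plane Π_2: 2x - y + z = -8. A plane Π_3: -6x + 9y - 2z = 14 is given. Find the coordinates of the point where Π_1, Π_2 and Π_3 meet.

(1, 0, -10)

Solving the 3×3 linear system 2x - y + 5z = -48, 2x - y + z = -8, -6x + 9y - 2z = 14 (e.g. by elimination or Cramer's rule, determinant = 48) gives (1, 0, -10).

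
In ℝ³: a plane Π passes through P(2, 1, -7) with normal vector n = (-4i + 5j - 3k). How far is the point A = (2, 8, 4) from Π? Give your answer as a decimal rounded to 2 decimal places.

Π: n·r = n·P gives -4x + 5y - 3z = 18.
n·A − d = (-4)·(2) + (5)·(8) + (-3)·(4) − 18 = 2; |n| = √50.
Distance = |2| / √50 = 2/√50 ≈ 0.28.

0.28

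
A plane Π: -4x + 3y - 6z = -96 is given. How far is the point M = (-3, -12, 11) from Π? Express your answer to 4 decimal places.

0.7682

n·M − d = (-4)·(-3) + (3)·(-12) + (-6)·(11) − (-96) = 6; |n| = √61.
Distance = |6| / √61 = 6/√61 ≈ 0.7682.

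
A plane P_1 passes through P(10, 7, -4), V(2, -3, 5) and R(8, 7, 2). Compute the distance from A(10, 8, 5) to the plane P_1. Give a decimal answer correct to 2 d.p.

PV = (-8, -10, 9), PR = (-2, 0, 6); a normal to P_1 is PV × PR = (-60, 30, -20).
Using P: P_1 has equation -60x + 30y - 20z = -310.
n·A − d = (-60)·(10) + (30)·(8) + (-20)·(5) − (-310) = -150; |n| = √4900.
Distance = |-150| / √4900 = 150/√4900 ≈ 2.14.

2.14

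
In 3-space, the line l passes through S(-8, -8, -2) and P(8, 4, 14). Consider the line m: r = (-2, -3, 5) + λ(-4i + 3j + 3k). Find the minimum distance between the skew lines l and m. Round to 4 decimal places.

0.2703

A direction vector for l is P − S = (16, 12, 16).
Common perpendicular direction n = (16, 12, 16) × (-4, 3, 3) = (-12, -112, 96).
With w = (-2, -3, 5) − (-8, -8, -2) = (6, 5, 7), w · n = 40.
Distance = |w · n| / |n| = |40| / √21904 ≈ 0.2703.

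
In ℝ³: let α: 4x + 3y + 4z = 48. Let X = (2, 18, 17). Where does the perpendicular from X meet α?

Foot = X − λn with λ = (n·X − d)/|n|² = (130 − 48)/41 = 2.
Foot = (2, 18, 17) − 2·(4, 3, 4) = (-6, 12, 9).

(-6, 12, 9)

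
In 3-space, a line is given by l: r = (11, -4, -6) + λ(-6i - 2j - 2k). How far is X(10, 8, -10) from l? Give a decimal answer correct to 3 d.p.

Taking (11, -4, -6) on l with direction v = (-6, -2, -2): w = X − (11, -4, -6) = (-1, 12, -4), and w × v = (-32, 22, 74).
Distance = |w × v| / |v| = √6984 / √44 ≈ 12.599.

12.599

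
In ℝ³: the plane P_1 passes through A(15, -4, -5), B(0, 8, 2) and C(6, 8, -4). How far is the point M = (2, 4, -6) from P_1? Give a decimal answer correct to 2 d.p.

5.54

AB = (-15, 12, 7), AC = (-9, 12, 1); a normal to P_1 is AB × AC = (-72, -48, -72).
Using A: P_1 has equation -72x - 48y - 72z = -528.
n·M − d = (-72)·(2) + (-48)·(4) + (-72)·(-6) − (-528) = 624; |n| = √12672.
Distance = |624| / √12672 = 624/√12672 ≈ 5.54.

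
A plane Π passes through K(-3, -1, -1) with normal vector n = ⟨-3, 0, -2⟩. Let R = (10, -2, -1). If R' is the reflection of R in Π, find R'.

(-8, -2, -13)

Π: n·r = n·K gives -3x - 2z = 11.
λ = (n·R − d)/|n|² = (-28 − 11)/13 = -3.
Reflection = R − 2λn = (10, -2, -1) − (-6)·(-3, 0, -2) = (-8, -2, -13).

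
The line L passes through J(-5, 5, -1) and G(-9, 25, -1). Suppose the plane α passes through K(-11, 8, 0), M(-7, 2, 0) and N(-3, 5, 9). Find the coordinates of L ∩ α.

A direction vector for L is G − J = (-4, 20, 0).
KM = (4, -6, 0), KN = (8, -3, 9); a normal to α is KM × KN = (-54, -36, 36).
Using K: α has equation -54x - 36y + 36z = 306.
Substitute r = (-5, 5, -1) + t(-4, 20, 0) into the plane: 54 + (-504)t = 306, so t = -1/2.
Intersection: (-5, 5, -1) + (-1/2)·(-4, 20, 0) = (-3, -5, -1).

(-3, -5, -1)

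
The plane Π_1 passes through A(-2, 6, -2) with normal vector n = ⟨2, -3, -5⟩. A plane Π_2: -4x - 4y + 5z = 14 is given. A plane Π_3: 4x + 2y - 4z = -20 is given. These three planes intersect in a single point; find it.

(-8, 2, -2)

Π_1: n·r = n·A gives 2x - 3y - 5z = -12.
Solving the 3×3 linear system 2x - 3y - 5z = -12, -4x - 4y + 5z = 14, 4x + 2y - 4z = -20 (e.g. by elimination or Cramer's rule, determinant = -40) gives (-8, 2, -2).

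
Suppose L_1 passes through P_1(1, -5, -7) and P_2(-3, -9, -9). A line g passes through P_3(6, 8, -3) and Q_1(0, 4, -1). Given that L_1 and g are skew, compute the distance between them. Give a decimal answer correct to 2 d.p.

A direction vector for L_1 is P_2 − P_1 = (-4, -4, -2).
A direction vector for g is Q_1 − P_3 = (-6, -4, 2).
Common perpendicular direction n = (-4, -4, -2) × (-6, -4, 2) = (-16, 20, -8).
With w = (6, 8, -3) − (1, -5, -7) = (5, 13, 4), w · n = 148.
Distance = |w · n| / |n| = |148| / √720 ≈ 5.52.

5.52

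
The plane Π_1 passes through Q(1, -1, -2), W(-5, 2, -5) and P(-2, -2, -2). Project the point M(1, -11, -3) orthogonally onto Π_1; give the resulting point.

(0, -8, 2)

QW = (-6, 3, -3), QP = (-3, -1, 0); a normal to Π_1 is QW × QP = (-3, 9, 15).
Using Q: Π_1 has equation -3x + 9y + 15z = -42.
Foot = M − λn with λ = (n·M − d)/|n|² = (-147 − (-42))/315 = -1/3.
Foot = (1, -11, -3) − (-1/3)·(-3, 9, 15) = (0, -8, 2).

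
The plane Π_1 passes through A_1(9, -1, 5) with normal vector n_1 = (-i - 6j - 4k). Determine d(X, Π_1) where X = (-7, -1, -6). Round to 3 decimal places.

8.242

Π_1: n_1·r = n_1·A_1 gives -x - 6y - 4z = -23.
n·X − d = (-1)·(-7) + (-6)·(-1) + (-4)·(-6) − (-23) = 60; |n| = √53.
Distance = |60| / √53 = 60/√53 ≈ 8.242.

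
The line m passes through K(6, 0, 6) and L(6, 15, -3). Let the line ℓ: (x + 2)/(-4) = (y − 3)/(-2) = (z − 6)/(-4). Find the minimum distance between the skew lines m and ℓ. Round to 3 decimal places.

A direction vector for m is L − K = (0, 15, -9).
ℓ has direction (-4, -2, -4) through (-2, 3, 6).
Common perpendicular direction n = (0, 15, -9) × (-4, -2, -4) = (-78, 36, 60).
With w = (-2, 3, 6) − (6, 0, 6) = (-8, 3, 0), w · n = 732.
Distance = |w · n| / |n| = |732| / √10980 ≈ 6.986.

6.986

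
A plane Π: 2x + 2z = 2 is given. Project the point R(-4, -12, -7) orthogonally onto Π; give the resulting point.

Foot = R − λn with λ = (n·R − d)/|n|² = (-22 − 2)/8 = -3.
Foot = (-4, -12, -7) − (-3)·(2, 0, 2) = (2, -12, -1).

(2, -12, -1)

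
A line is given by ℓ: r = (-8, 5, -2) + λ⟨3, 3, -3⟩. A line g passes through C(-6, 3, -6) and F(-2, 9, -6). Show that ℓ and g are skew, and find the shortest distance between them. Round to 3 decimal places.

A direction vector for g is F − C = (4, 6, 0).
Common perpendicular direction n = (3, 3, -3) × (4, 6, 0) = (18, -12, 6).
With w = (-6, 3, -6) − (-8, 5, -2) = (2, -2, -4), w · n = 36.
Since n ≠ 0 the lines are not parallel, and w · n = 36 ≠ 0 so they do not intersect; hence they are skew.
Distance = |w · n| / |n| = |36| / √504 ≈ 1.604.

1.604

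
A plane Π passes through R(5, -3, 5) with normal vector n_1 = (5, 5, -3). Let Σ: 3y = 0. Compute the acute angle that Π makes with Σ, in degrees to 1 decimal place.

49.4

Π: n_1·r = n_1·R gives 5x + 5y - 3z = -5.
cos θ = |n₁·n₂| / (|n₁||n₂|) = |15| / (√59 · √9).
θ = arccos(0.65094) ≈ 49.4°.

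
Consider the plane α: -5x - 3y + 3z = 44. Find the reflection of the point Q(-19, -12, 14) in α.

(11, 6, -4)

λ = (n·Q − d)/|n|² = (173 − 44)/43 = 3.
Reflection = Q − 2λn = (-19, -12, 14) − 6·(-5, -3, 3) = (11, 6, -4).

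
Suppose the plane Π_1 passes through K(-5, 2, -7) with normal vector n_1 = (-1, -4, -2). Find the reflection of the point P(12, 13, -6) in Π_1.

(6, -11, -18)

Π_1: n_1·r = n_1·K gives -x - 4y - 2z = 11.
λ = (n·P − d)/|n|² = (-52 − 11)/21 = -3.
Reflection = P − 2λn = (12, 13, -6) − (-6)·(-1, -4, -2) = (6, -11, -18).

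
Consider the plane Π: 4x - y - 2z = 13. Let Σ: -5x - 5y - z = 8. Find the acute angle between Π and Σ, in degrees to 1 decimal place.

66.6

cos θ = |n₁·n₂| / (|n₁||n₂|) = |-13| / (√21 · √51).
θ = arccos(0.39724) ≈ 66.6°.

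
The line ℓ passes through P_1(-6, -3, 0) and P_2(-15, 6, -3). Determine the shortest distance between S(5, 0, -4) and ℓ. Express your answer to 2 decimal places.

11.18

A direction vector for ℓ is P_2 − P_1 = (-9, 9, -3).
Taking (-6, -3, 0) on ℓ with direction v = (-9, 9, -3): w = S − (-6, -3, 0) = (11, 3, -4), and w × v = (27, 69, 126).
Distance = |w × v| / |v| = √21366 / √171 ≈ 11.18.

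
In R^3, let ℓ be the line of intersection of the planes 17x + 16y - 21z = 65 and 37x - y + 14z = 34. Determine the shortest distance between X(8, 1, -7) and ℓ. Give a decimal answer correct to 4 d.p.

Direction of ℓ: (17, 16, -21) × (37, -1, 14) = (203, -1015, -609).
A point on ℓ: solving the two plane equations with x = 1 gives (1, 3, 0).
Taking (1, 3, 0) on ℓ with direction v = (203, -1015, -609): w = X − (1, 3, 0) = (7, -2, -7), and w × v = (-5887, 2842, -6699).
Distance = |w × v| / |v| = √87610334 / √1442315 ≈ 7.7938.

7.7938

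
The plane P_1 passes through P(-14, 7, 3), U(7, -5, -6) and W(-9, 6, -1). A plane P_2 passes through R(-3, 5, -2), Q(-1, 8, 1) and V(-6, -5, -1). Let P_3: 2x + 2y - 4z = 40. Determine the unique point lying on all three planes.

(-4, 8, -8)

PU = (21, -12, -9), PW = (5, -1, -4); a normal to P_1 is PU × PW = (39, 39, 39).
Using P: P_1 has equation 39x + 39y + 39z = -156.
RQ = (2, 3, 3), RV = (-3, -10, 1); a normal to P_2 is RQ × RV = (33, -11, -11).
Using R: P_2 has equation 33x - 11y - 11z = -132.
Solving the 3×3 linear system 39x + 39y + 39z = -156, 33x - 11y - 11z = -132, 2x + 2y - 4z = 40 (e.g. by elimination or Cramer's rule, determinant = 10296) gives (-4, 8, -8).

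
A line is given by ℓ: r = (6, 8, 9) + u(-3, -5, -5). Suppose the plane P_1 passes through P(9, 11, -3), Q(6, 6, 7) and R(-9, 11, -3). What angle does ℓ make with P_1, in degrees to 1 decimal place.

PQ = (-3, -5, 10), PR = (-18, 0, 0); a normal to P_1 is PQ × PR = (0, -180, -90).
Using P: P_1 has equation -180y - 90z = -1710.
sin θ = |n·v| / (|n||v|) = |1350| / (√40500 · √59) = 0.87333.
θ ≈ 60.8°.

60.8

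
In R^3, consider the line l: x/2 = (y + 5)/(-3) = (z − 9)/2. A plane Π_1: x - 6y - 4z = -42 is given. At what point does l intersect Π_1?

(-6, 4, 3)

l has direction (2, -3, 2) through (0, -5, 9).
Substitute r = (0, -5, 9) + t(2, -3, 2) into the plane: -6 + 12t = -42, so t = -3.
Intersection: (0, -5, 9) + (-3)·(2, -3, 2) = (-6, 4, 3).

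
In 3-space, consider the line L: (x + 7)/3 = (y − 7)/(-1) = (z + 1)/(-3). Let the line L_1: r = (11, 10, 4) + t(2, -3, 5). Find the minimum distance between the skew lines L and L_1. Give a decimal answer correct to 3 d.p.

13.363

L has direction (3, -1, -3) through (-7, 7, -1).
Common perpendicular direction n = (3, -1, -3) × (2, -3, 5) = (-14, -21, -7).
With w = (11, 10, 4) − (-7, 7, -1) = (18, 3, 5), w · n = -350.
Distance = |w · n| / |n| = |-350| / √686 ≈ 13.363.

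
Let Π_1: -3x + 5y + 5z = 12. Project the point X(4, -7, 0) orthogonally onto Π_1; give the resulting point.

(1, -2, 5)

Foot = X − λn with λ = (n·X − d)/|n|² = (-47 − 12)/59 = -1.
Foot = (4, -7, 0) − (-1)·(-3, 5, 5) = (1, -2, 5).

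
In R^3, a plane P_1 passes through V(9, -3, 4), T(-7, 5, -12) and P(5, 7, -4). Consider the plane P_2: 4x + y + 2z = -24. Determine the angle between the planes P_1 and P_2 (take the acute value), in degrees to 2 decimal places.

VT = (-16, 8, -16), VP = (-4, 10, -8); a normal to P_1 is VT × VP = (96, -64, -128).
Using V: P_1 has equation 96x - 64y - 128z = 544.
cos θ = |n₁·n₂| / (|n₁||n₂|) = |64| / (√29696 · √21).
θ = arccos(0.08104) ≈ 85.35°.

85.35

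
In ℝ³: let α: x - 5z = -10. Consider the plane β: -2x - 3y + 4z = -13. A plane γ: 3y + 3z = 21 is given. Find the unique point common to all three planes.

Solving the 3×3 linear system x - 5z = -10, -2x - 3y + 4z = -13, 3y + 3z = 21 (e.g. by elimination or Cramer's rule, determinant = 9) gives (10, 3, 4).

(10, 3, 4)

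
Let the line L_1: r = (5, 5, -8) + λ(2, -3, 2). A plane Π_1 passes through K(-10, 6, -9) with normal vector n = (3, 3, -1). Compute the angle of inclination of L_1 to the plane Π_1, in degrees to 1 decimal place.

16.2

Π_1: n·r = n·K gives 3x + 3y - z = -3.
sin θ = |n·v| / (|n||v|) = |-5| / (√19 · √17) = 0.27821.
θ ≈ 16.2°.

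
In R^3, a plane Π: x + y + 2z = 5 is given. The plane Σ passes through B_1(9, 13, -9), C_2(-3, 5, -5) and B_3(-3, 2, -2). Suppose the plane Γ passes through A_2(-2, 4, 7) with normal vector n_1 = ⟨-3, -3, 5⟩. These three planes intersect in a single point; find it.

(0, -3, 4)

B_1C_2 = (-12, -8, 4), B_1B_3 = (-12, -11, 7); a normal to Σ is B_1C_2 × B_1B_3 = (-12, 36, 36).
Using B_1: Σ has equation -12x + 36y + 36z = 36.
Γ: n_1·r = n_1·A_2 gives -3x - 3y + 5z = 29.
Solving the 3×3 linear system x + y + 2z = 5, -12x + 36y + 36z = 36, -3x - 3y + 5z = 29 (e.g. by elimination or Cramer's rule, determinant = 528) gives (0, -3, 4).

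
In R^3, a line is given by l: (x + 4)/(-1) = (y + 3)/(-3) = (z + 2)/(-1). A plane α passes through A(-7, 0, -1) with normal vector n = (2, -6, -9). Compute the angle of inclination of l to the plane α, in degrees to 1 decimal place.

43.3

l has direction (-1, -3, -1) through (-4, -3, -2).
α: n·r = n·A gives 2x - 6y - 9z = -5.
sin θ = |n·v| / (|n||v|) = |25| / (√121 · √11) = 0.68525.
θ ≈ 43.3°.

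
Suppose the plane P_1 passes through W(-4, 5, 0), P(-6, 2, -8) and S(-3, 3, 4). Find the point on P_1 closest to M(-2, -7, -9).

(-6, -7, -8)

WP = (-2, -3, -8), WS = (1, -2, 4); a normal to P_1 is WP × WS = (-28, 0, 7).
Using W: P_1 has equation -28x + 7z = 112.
Foot = M − λn with λ = (n·M − d)/|n|² = (-7 − 112)/833 = -1/7.
Foot = (-2, -7, -9) − (-1/7)·(-28, 0, 7) = (-6, -7, -8).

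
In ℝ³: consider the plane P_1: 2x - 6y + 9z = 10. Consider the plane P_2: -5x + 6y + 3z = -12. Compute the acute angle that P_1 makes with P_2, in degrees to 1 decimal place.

cos θ = |n₁·n₂| / (|n₁||n₂|) = |-19| / (√121 · √70).
θ = arccos(0.20645) ≈ 78.1°.

78.1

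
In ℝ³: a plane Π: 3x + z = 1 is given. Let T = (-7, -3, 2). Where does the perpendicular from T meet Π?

Foot = T − λn with λ = (n·T − d)/|n|² = (-19 − 1)/10 = -2.
Foot = (-7, -3, 2) − (-2)·(3, 0, 1) = (-1, -3, 4).

(-1, -3, 4)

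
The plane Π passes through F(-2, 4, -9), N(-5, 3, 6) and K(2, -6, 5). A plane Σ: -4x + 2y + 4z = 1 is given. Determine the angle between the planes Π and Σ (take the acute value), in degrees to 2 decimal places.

78.69

FN = (-3, -1, 15), FK = (4, -10, 14); a normal to Π is FN × FK = (136, 102, 34).
Using F: Π has equation 136x + 102y + 34z = -170.
cos θ = |n₁·n₂| / (|n₁||n₂|) = |-204| / (√30056 · √36).
θ = arccos(0.19612) ≈ 78.69°.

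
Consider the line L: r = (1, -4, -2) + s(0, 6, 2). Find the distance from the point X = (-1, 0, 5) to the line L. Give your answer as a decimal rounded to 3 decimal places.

Taking (1, -4, -2) on L with direction v = (0, 6, 2): w = X − (1, -4, -2) = (-2, 4, 7), and w × v = (-34, 4, -12).
Distance = |w × v| / |v| = √1316 / √40 ≈ 5.736.

5.736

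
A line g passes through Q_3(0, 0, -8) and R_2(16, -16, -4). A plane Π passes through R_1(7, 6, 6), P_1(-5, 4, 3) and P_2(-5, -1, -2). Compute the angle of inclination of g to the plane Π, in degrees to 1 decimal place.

A direction vector for g is R_2 − Q_3 = (16, -16, 4).
R_1P_1 = (-12, -2, -3), R_1P_2 = (-12, -7, -8); a normal to Π is R_1P_1 × R_1P_2 = (-5, -60, 60).
Using R_1: Π has equation -5x - 60y + 60z = -35.
sin θ = |n·v| / (|n||v|) = |1120| / (√7225 · √528) = 0.57343.
θ ≈ 35.0°.

35.0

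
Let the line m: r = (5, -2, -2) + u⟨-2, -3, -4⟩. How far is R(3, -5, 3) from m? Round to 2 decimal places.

6.03

Taking (5, -2, -2) on m with direction v = (-2, -3, -4): w = R − (5, -2, -2) = (-2, -3, 5), and w × v = (27, -18, 0).
Distance = |w × v| / |v| = √1053 / √29 ≈ 6.03.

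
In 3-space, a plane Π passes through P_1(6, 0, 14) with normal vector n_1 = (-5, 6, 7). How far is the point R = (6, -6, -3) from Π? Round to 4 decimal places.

14.7787

Π: n_1·r = n_1·P_1 gives -5x + 6y + 7z = 68.
n·R − d = (-5)·(6) + (6)·(-6) + (7)·(-3) − 68 = -155; |n| = √110.
Distance = |-155| / √110 = 155/√110 ≈ 14.7787.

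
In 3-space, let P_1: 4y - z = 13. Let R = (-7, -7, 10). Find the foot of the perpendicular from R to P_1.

Foot = R − λn with λ = (n·R − d)/|n|² = (-38 − 13)/17 = -3.
Foot = (-7, -7, 10) − (-3)·(0, 4, -1) = (-7, 5, 7).

(-7, 5, 7)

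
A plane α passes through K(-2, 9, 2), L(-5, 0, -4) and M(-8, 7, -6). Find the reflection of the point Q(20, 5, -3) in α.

KL = (-3, -9, -6), KM = (-6, -2, -8); a normal to α is KL × KM = (60, 12, -48).
Using K: α has equation 60x + 12y - 48z = -108.
λ = (n·Q − d)/|n|² = (1404 − (-108))/6048 = 1/4.
Reflection = Q − 2λn = (20, 5, -3) − (1/2)·(60, 12, -48) = (-10, -1, 21).

(-10, -1, 21)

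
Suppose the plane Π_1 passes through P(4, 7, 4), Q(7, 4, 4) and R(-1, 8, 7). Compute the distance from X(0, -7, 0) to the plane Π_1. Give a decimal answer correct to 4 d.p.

12.0049

PQ = (3, -3, 0), PR = (-5, 1, 3); a normal to Π_1 is PQ × PR = (-9, -9, -12).
Using P: Π_1 has equation -9x - 9y - 12z = -147.
n·X − d = (-9)·(0) + (-9)·(-7) + (-12)·(0) − (-147) = 210; |n| = √306.
Distance = |210| / √306 = 210/√306 ≈ 12.0049.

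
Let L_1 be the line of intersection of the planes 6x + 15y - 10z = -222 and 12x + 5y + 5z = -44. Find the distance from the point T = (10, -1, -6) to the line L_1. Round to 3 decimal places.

Direction of L_1: (6, 15, -10) × (12, 5, 5) = (125, -150, -150).
A point on L_1: solving the two plane equations with x = -2 gives (-2, -10, 6).
Taking (-2, -10, 6) on L_1 with direction v = (125, -150, -150): w = T − (-2, -10, 6) = (12, 9, -12), and w × v = (-3150, 300, -2925).
Distance = |w × v| / |v| = √18568125 / √60625 ≈ 17.501.

17.501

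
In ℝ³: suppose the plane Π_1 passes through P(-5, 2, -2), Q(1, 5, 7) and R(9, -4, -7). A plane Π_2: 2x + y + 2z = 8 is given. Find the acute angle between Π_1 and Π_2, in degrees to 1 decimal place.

81.6

PQ = (6, 3, 9), PR = (14, -6, -5); a normal to Π_1 is PQ × PR = (39, 156, -78).
Using P: Π_1 has equation 39x + 156y - 78z = 273.
cos θ = |n₁·n₂| / (|n₁||n₂|) = |78| / (√31941 · √9).
θ = arccos(0.14548) ≈ 81.6°.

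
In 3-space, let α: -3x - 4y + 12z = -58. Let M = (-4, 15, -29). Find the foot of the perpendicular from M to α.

Foot = M − λn with λ = (n·M − d)/|n|² = (-396 − (-58))/169 = -2.
Foot = (-4, 15, -29) − (-2)·(-3, -4, 12) = (-10, 7, -5).

(-10, 7, -5)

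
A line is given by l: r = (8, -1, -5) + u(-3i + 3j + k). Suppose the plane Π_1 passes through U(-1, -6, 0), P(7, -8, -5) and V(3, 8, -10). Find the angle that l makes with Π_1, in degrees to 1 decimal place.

2.4

UP = (8, -2, -5), UV = (4, 14, -10); a normal to Π_1 is UP × UV = (90, 60, 120).
Using U: Π_1 has equation 90x + 60y + 120z = -450.
sin θ = |n·v| / (|n||v|) = |30| / (√26100 · √19) = 0.04260.
θ ≈ 2.4°.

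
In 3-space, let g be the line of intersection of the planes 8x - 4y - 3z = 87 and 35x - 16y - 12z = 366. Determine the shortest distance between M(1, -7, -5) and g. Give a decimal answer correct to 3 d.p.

Direction of g: (8, -4, -3) × (35, -16, -12) = (0, -9, 12).
A point on g: solving the two plane equations with y = -3 gives (6, -3, -9).
Taking (6, -3, -9) on g with direction v = (0, -9, 12): w = M − (6, -3, -9) = (-5, -4, 4), and w × v = (-12, 60, 45).
Distance = |w × v| / |v| = √5769 / √225 ≈ 5.064.

5.064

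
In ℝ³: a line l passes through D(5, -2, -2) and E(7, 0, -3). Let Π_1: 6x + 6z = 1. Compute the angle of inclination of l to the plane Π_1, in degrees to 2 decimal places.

13.63

A direction vector for l is E − D = (2, 2, -1).
sin θ = |n·v| / (|n||v|) = |6| / (√72 · √9) = 0.23570.
θ ≈ 13.63°.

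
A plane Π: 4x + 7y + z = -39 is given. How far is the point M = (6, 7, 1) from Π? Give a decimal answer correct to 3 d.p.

13.909

n·M − d = (4)·(6) + (7)·(7) + (1)·(1) − (-39) = 113; |n| = √66.
Distance = |113| / √66 = 113/√66 ≈ 13.909.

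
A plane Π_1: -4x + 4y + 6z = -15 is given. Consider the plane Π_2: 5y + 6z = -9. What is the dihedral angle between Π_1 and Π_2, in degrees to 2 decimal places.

29.60

cos θ = |n₁·n₂| / (|n₁||n₂|) = |56| / (√68 · √61).
θ = arccos(0.86950) ≈ 29.60°.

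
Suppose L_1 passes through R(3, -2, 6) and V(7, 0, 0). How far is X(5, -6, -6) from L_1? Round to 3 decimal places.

A direction vector for L_1 is V − R = (4, 2, -6).
Taking (3, -2, 6) on L_1 with direction v = (4, 2, -6): w = X − (3, -2, 6) = (2, -4, -12), and w × v = (48, -36, 20).
Distance = |w × v| / |v| = √4000 / √56 ≈ 8.452.

8.452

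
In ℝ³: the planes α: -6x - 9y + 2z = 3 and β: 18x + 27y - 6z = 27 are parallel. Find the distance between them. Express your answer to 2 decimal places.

Rescale β by 1/(-3): -6x - 9y + 2z = -9. Then distance = |3 − (-9)| / √121 ≈ 1.09.

1.09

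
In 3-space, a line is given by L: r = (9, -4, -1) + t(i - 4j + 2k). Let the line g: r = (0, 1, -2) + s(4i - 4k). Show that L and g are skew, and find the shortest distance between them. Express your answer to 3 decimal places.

Common perpendicular direction n = (1, -4, 2) × (4, 0, -4) = (16, 12, 16).
With w = (0, 1, -2) − (9, -4, -1) = (-9, 5, -1), w · n = -100.
Since n ≠ 0 the lines are not parallel, and w · n = -100 ≠ 0 so they do not intersect; hence they are skew.
Distance = |w · n| / |n| = |-100| / √656 ≈ 3.904.

3.904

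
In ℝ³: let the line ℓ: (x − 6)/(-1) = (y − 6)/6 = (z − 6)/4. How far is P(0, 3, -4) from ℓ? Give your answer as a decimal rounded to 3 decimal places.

9.694

ℓ has direction (-1, 6, 4) through (6, 6, 6).
Taking (6, 6, 6) on ℓ with direction v = (-1, 6, 4): w = P − (6, 6, 6) = (-6, -3, -10), and w × v = (48, 34, -39).
Distance = |w × v| / |v| = √4981 / √53 ≈ 9.694.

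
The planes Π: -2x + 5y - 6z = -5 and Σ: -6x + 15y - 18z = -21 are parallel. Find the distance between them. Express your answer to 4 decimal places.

0.2481

Rescale Σ by 1/3: -2x + 5y - 6z = -7. Then distance = |-5 − (-7)| / √65 ≈ 0.2481.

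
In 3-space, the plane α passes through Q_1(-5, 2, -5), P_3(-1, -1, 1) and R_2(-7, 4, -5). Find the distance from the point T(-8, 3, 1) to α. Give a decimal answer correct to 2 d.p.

2.11

Q_1P_3 = (4, -3, 6), Q_1R_2 = (-2, 2, 0); a normal to α is Q_1P_3 × Q_1R_2 = (-12, -12, 2).
Using Q_1: α has equation -12x - 12y + 2z = 26.
n·T − d = (-12)·(-8) + (-12)·(3) + (2)·(1) − 26 = 36; |n| = √292.
Distance = |36| / √292 = 36/√292 ≈ 2.11.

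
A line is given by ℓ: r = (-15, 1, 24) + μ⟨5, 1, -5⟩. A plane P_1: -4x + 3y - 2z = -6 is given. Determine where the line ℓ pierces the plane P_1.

Substitute r = (-15, 1, 24) + t(5, 1, -5) into the plane: 15 + (-7)t = -6, so t = 3.
Intersection: (-15, 1, 24) + 3·(5, 1, -5) = (0, 4, 9).

(0, 4, 9)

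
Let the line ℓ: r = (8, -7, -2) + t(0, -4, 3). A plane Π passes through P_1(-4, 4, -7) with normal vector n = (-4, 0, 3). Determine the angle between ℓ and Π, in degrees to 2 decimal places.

Π: n·r = n·P_1 gives -4x + 3z = -5.
sin θ = |n·v| / (|n||v|) = |9| / (√25 · √25) = 0.36000.
θ ≈ 21.10°.

21.10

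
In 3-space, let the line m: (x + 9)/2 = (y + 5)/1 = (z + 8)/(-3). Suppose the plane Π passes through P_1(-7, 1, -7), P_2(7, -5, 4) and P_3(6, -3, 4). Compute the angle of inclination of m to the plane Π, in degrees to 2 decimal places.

78.51

m has direction (2, 1, -3) through (-9, -5, -8).
P_1P_2 = (14, -6, 11), P_1P_3 = (13, -4, 11); a normal to Π is P_1P_2 × P_1P_3 = (-22, -11, 22).
Using P_1: Π has equation -22x - 11y + 22z = -11.
sin θ = |n·v| / (|n||v|) = |-121| / (√1089 · √14) = 0.97996.
θ ≈ 78.51°.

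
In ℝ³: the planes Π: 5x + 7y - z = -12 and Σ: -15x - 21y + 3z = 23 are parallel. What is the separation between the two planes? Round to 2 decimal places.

Rescale Σ by 1/(-3): 5x + 7y - z = -23/3. Then distance = |-12 − (-23/3)| / √75 ≈ 0.50.

0.50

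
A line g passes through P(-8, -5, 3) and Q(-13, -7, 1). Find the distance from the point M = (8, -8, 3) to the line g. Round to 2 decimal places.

A direction vector for g is Q − P = (-5, -2, -2).
Taking (-8, -5, 3) on g with direction v = (-5, -2, -2): w = M − (-8, -5, 3) = (16, -3, 0), and w × v = (6, 32, -47).
Distance = |w × v| / |v| = √3269 / √33 ≈ 9.95.

9.95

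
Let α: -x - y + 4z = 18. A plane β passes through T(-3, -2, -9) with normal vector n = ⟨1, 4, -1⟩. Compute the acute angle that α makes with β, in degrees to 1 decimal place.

β: n·r = n·T gives x + 4y - z = -2.
cos θ = |n₁·n₂| / (|n₁||n₂|) = |-9| / (√18 · √18).
θ = arccos(0.50000) ≈ 60.0°.

60.0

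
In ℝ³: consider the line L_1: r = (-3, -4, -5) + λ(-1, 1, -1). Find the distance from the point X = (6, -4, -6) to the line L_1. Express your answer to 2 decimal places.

7.79

Taking (-3, -4, -5) on L_1 with direction v = (-1, 1, -1): w = X − (-3, -4, -5) = (9, 0, -1), and w × v = (1, 10, 9).
Distance = |w × v| / |v| = √182 / √3 ≈ 7.79.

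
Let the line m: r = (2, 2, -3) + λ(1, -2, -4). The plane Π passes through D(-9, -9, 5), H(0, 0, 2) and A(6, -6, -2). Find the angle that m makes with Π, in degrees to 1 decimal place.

DH = (9, 9, -3), DA = (15, 3, -7); a normal to Π is DH × DA = (-54, 18, -108).
Using D: Π has equation -54x + 18y - 108z = -216.
sin θ = |n·v| / (|n||v|) = |342| / (√14904 · √21) = 0.61131.
θ ≈ 37.7°.

37.7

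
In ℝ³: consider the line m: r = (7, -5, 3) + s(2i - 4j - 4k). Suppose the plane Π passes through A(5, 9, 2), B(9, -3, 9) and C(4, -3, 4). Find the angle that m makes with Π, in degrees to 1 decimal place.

AB = (4, -12, 7), AC = (-1, -12, 2); a normal to Π is AB × AC = (60, -15, -60).
Using A: Π has equation 60x - 15y - 60z = 45.
sin θ = |n·v| / (|n||v|) = |420| / (√7425 · √36) = 0.81236.
θ ≈ 54.3°.

54.3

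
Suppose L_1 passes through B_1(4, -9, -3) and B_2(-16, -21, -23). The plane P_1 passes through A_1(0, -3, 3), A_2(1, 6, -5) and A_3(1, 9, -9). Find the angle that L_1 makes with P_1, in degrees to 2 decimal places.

A direction vector for L_1 is B_2 − B_1 = (-20, -12, -20).
A_1A_2 = (1, 9, -8), A_1A_3 = (1, 12, -12); a normal to P_1 is A_1A_2 × A_1A_3 = (-12, 4, 3).
Using A_1: P_1 has equation -12x + 4y + 3z = -3.
sin θ = |n·v| / (|n||v|) = |132| / (√169 · √944) = 0.33048.
θ ≈ 19.30°.

19.30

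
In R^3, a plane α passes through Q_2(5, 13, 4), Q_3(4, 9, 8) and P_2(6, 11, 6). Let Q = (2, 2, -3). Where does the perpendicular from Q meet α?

Q_2Q_3 = (-1, -4, 4), Q_2P_2 = (1, -2, 2); a normal to α is Q_2Q_3 × Q_2P_2 = (0, 6, 6).
Using Q_2: α has equation 6y + 6z = 102.
Foot = Q − λn with λ = (n·Q − d)/|n|² = (-6 − 102)/72 = -3/2.
Foot = (2, 2, -3) − (-3/2)·(0, 6, 6) = (2, 11, 6).

(2, 11, 6)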